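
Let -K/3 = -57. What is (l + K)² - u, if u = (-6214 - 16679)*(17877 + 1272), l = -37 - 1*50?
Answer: 438385113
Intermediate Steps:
K = 171 (K = -3*(-57) = 171)
l = -87 (l = -37 - 50 = -87)
u = -438378057 (u = -22893*19149 = -438378057)
(l + K)² - u = (-87 + 171)² - 1*(-438378057) = 84² + 438378057 = 7056 + 438378057 = 438385113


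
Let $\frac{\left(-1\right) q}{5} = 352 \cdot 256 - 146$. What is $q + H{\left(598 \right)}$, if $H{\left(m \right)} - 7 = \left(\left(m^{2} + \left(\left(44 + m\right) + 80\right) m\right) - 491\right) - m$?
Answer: $338448$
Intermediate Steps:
$q = -449830$ ($q = - 5 \left(352 \cdot 256 - 146\right) = - 5 \left(90112 - 146\right) = \left(-5\right) 89966 = -449830$)
$H{\left(m \right)} = -484 + m^{2} - m + m \left(124 + m\right)$ ($H{\left(m \right)} = 7 - \left(491 + m - m^{2} - \left(\left(44 + m\right) + 80\right) m\right) = 7 - \left(491 + m - m^{2} - \left(124 + m\right) m\right) = 7 - \left(491 + m - m^{2} - m \left(124 + m\right)\right) = 7 + \left(-491 + m^{2} - m + m \left(124 + m\right)\right) = -484 + m^{2} - m + m \left(124 + m\right)$)
$q + H{\left(598 \right)} = -449830 + \left(-484 + 2 \cdot 598^{2} + 123 \cdot 598\right) = -449830 + \left(-484 + 2 \cdot 357604 + 73554\right) = -449830 + \left(-484 + 715208 + 73554\right) = -449830 + 788278 = 338448$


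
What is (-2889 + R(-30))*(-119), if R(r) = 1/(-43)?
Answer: 14783132/43 ≈ 3.4379e+5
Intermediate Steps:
R(r) = -1/43
(-2889 + R(-30))*(-119) = (-2889 - 1/43)*(-119) = -124228/43*(-119) = 14783132/43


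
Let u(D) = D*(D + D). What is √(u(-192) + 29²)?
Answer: √74569 ≈ 273.07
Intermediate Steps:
u(D) = 2*D² (u(D) = D*(2*D) = 2*D²)
√(u(-192) + 29²) = √(2*(-192)² + 29²) = √(2*36864 + 841) = √(73728 + 841) = √74569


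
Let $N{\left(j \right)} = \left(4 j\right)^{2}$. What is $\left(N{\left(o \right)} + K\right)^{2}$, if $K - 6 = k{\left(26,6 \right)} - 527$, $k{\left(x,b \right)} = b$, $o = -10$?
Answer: $1177225$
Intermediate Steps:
$N{\left(j \right)} = 16 j^{2}$
$K = -515$ ($K = 6 + \left(6 - 527\right) = 6 - 521 = -515$)
$\left(N{\left(o \right)} + K\right)^{2} = \left(16 \left(-10\right)^{2} - 515\right)^{2} = \left(16 \cdot 100 - 515\right)^{2} = \left(1600 - 515\right)^{2} = 1085^{2} = 1177225$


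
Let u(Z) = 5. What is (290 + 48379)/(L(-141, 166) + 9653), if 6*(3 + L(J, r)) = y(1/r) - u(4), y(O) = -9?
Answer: 146007/28943 ≈ 5.0446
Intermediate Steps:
L(J, r) = -16/3 (L(J, r) = -3 + (-9 - 1*5)/6 = -3 + (-9 - 5)/6 = -3 + (⅙)*(-14) = -3 - 7/3 = -16/3)
(290 + 48379)/(L(-141, 166) + 9653) = (290 + 48379)/(-16/3 + 9653) = 48669/(28943/3) = 48669*(3/28943) = 146007/28943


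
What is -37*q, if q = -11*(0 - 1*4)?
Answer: -1628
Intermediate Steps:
q = 44 (q = -11*(0 - 4) = -11*(-4) = 44)
-37*q = -37*44 = -1628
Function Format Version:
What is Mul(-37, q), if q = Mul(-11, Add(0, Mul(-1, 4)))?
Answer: -1628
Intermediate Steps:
q = 44 (q = Mul(-11, Add(0, -4)) = Mul(-11, -4) = 44)
Mul(-37, q) = Mul(-37, 44) = -1628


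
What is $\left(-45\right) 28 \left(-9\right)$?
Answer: $11340$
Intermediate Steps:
$\left(-45\right) 28 \left(-9\right) = \left(-1260\right) \left(-9\right) = 11340$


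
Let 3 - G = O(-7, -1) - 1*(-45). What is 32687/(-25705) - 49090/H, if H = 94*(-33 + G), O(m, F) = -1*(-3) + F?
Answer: 512634972/93026395 ≈ 5.5106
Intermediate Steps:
O(m, F) = 3 + F
G = -44 (G = 3 - ((3 - 1) - 1*(-45)) = 3 - (2 + 45) = 3 - 1*47 = 3 - 47 = -44)
H = -7238 (H = 94*(-33 - 44) = 94*(-77) = -7238)
32687/(-25705) - 49090/H = 32687/(-25705) - 49090/(-7238) = 32687*(-1/25705) - 49090*(-1/7238) = -32687/25705 + 24545/3619 = 512634972/93026395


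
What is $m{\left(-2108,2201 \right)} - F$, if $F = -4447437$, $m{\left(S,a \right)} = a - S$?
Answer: $4451746$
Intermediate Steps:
$m{\left(-2108,2201 \right)} - F = \left(2201 - -2108\right) - -4447437 = \left(2201 + 2108\right) + 4447437 = 4309 + 4447437 = 4451746$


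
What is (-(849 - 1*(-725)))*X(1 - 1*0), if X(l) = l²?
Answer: -1574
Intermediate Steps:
(-(849 - 1*(-725)))*X(1 - 1*0) = (-(849 - 1*(-725)))*(1 - 1*0)² = (-(849 + 725))*(1 + 0)² = -1*1574*1² = -1574*1 = -1574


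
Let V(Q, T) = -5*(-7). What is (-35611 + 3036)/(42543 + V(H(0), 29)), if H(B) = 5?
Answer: -32575/42578 ≈ -0.76507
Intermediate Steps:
V(Q, T) = 35
(-35611 + 3036)/(42543 + V(H(0), 29)) = (-35611 + 3036)/(42543 + 35) = -32575/42578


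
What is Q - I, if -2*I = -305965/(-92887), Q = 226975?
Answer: 42166359615/185774 ≈ 2.2698e+5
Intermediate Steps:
I = -305965/185774 (I = -(-305965)/(2*(-92887)) = -(-305965)*(-1)/(2*92887) = -½*305965/92887 = -305965/185774 ≈ -1.6470)
Q - I = 226975 - 1*(-305965/185774) = 226975 + 305965/185774 = 42166359615/185774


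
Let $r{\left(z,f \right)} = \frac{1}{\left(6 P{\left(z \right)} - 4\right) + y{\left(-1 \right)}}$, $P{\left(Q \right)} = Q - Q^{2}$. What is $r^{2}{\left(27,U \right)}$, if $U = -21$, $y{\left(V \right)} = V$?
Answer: $\frac{1}{17783089} \approx 5.6233 \cdot 10^{-8}$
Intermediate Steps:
$r{\left(z,f \right)} = \frac{1}{-5 + 6 z \left(1 - z\right)}$ ($r{\left(z,f \right)} = \frac{1}{\left(6 z \left(1 - z\right) - 4\right) - 1} = \frac{1}{\left(-4 + 6 z \left(1 - z\right)\right) - 1} = \frac{1}{-5 + 6 z \left(1 - z\right)}$)
$r^{2}{\left(27,U \right)} = \left(\frac{1}{-5 + 6 \cdot 27 \left(1 - 27\right)}\right)^{2} = \left(\frac{1}{-5 + 6 \cdot 27 \left(-26\right)}\right)^{2} = \left(\frac{1}{-5 - 4212}\right)^{2} = \left(\frac{1}{-4217}\right)^{2} = \left(- \frac{1}{4217}\right)^{2} = \frac{1}{17783089}$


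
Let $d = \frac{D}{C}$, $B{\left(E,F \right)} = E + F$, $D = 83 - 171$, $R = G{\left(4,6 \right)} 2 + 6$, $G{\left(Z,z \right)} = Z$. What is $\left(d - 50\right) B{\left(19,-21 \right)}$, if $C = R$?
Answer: $\frac{788}{7} \approx 112.57$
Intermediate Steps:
$R = 14$ ($R = 4 \cdot 2 + 6 = 8 + 6 = 14$)
$C = 14$
$D = -88$ ($D = 83 - 171 = -88$)
$d = - \frac{44}{7}$ ($d = - \frac{88}{14} = \left(-88\right) \frac{1}{14} = - \frac{44}{7} \approx -6.2857$)
$\left(d - 50\right) B{\left(19,-21 \right)} = \left(- \frac{44}{7} - 50\right) \left(19 - 21\right) = \left(- \frac{394}{7}\right) \left(-2\right) = \frac{788}{7}$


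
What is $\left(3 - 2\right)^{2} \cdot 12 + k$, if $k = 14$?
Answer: $26$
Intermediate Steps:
$\left(3 - 2\right)^{2} \cdot 12 + k = \left(3 - 2\right)^{2} \cdot 12 + 14 = 1^{2} \cdot 12 + 14 = 1 \cdot 12 + 14 = 12 + 14 = 26$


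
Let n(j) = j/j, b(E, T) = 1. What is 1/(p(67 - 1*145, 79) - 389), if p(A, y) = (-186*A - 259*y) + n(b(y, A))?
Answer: -1/6341 ≈ -0.00015770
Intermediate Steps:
n(j) = 1
p(A, y) = 1 - 259*y - 186*A (p(A, y) = (-186*A - 259*y) + 1 = (-259*y - 186*A) + 1 = 1 - 259*y - 186*A)
1/(p(67 - 1*145, 79) - 389) = 1/((1 - 259*79 - 186*(67 - 1*145)) - 389) = 1/((1 - 20461 - 186*(67 - 145)) - 389) = 1/((1 - 20461 - 186*(-78)) - 389) = 1/((1 - 20461 + 14508) - 389) = 1/(-5952 - 389) = 1/(-6341) = -1/6341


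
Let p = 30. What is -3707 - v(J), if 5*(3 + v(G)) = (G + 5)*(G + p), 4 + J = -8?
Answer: -18394/5 ≈ -3678.8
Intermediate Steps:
J = -12 (J = -4 - 8 = -12)
v(G) = -3 + (5 + G)*(30 + G)/5 (v(G) = -3 + ((G + 5)*(G + 30))/5 = -3 + ((5 + G)*(30 + G))/5 = -3 + (5 + G)*(30 + G)/5)
-3707 - v(J) = -3707 - (27 + 7*(-12) + (1/5)*(-12)**2) = -3707 - (27 - 84 + (1/5)*144) = -3707 - (27 - 84 + 144/5) = -3707 - 1*(-141/5) = -3707 + 141/5 = -18394/5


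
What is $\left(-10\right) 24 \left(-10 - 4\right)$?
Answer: $3360$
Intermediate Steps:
$\left(-10\right) 24 \left(-10 - 4\right) = \left(-240\right) \left(-14\right) = 3360$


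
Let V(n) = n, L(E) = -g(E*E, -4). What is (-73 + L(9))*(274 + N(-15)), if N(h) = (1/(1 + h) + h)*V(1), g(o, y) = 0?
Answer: -264625/14 ≈ -18902.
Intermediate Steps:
L(E) = 0 (L(E) = -1*0 = 0)
N(h) = h + 1/(1 + h) (N(h) = (1/(1 + h) + h)*1 = (h + 1/(1 + h))*1 = h + 1/(1 + h))
(-73 + L(9))*(274 + N(-15)) = (-73 + 0)*(274 + (1 - 15 + (-15)**2)/(1 - 15)) = -73*(274 + (1 - 15 + 225)/(-14)) = -73*(274 - 1/14*211) = -73*(274 - 211/14) = -73*3625/14 = -264625/14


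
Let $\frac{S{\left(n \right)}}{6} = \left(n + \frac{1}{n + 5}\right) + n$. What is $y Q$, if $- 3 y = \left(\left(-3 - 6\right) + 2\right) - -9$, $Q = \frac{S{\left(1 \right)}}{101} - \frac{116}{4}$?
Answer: $\frac{1944}{101} \approx 19.248$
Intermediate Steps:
$S{\left(n \right)} = \frac{6}{5 + n} + 12 n$ ($S{\left(n \right)} = 6 \left(\left(n + \frac{1}{n + 5}\right) + n\right) = 6 \left(\left(n + \frac{1}{5 + n}\right) + n\right) = 6 \left(\frac{1}{5 + n} + 2 n\right) = \frac{6}{5 + n} + 12 n$)
$Q = - \frac{2916}{101}$ ($Q = \frac{6 \frac{1}{5 + 1} \left(1 + 2 \cdot 1^{2} + 10 \cdot 1\right)}{101} - \frac{116}{4} = \frac{6 \left(1 + 2 \cdot 1 + 10\right)}{6} \cdot \frac{1}{101} - 29 = 6 \cdot \frac{1}{6} \left(1 + 2 + 10\right) \frac{1}{101} - 29 = 6 \cdot \frac{1}{6} \cdot 13 \cdot \frac{1}{101} - 29 = 13 \cdot \frac{1}{101} - 29 = \frac{13}{101} - 29 = - \frac{2916}{101} \approx -28.871$)
$y = - \frac{2}{3}$ ($y = - \frac{\left(\left(-3 - 6\right) + 2\right) - -9}{3} = - \frac{\left(-9 + 2\right) + 9}{3} = - \frac{-7 + 9}{3} = \left(- \frac{1}{3}\right) 2 = - \frac{2}{3} \approx -0.66667$)
$y Q = \left(- \frac{2}{3}\right) \left(- \frac{2916}{101}\right) = \frac{1944}{101}$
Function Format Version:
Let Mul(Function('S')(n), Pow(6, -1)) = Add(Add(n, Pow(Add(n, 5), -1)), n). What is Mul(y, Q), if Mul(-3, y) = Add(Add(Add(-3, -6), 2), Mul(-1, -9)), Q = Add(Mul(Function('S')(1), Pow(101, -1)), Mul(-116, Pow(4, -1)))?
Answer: Rational(1944, 101) ≈ 19.248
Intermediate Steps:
Function('S')(n) = Add(Mul(6, Pow(Add(5, n), -1)), Mul(12, n)) (Function('S')(n) = Mul(6, Add(Add(n, Pow(Add(n, 5), -1)), n)) = Mul(6, Add(Add(n, Pow(Add(5, n), -1)), n)) = Mul(6, Add(Pow(Add(5, n), -1), Mul(2, n))) = Add(Mul(6, Pow(Add(5, n), -1)), Mul(12, n)))
Q = Rational(-2916, 101) (Q = Add(Mul(Mul(6, Pow(Add(5, 1), -1), Add(1, Mul(2, Pow(1, 2)), Mul(10, 1))), Pow(101, -1)), Mul(-116, Pow(4, -1))) = Add(Mul(Mul(6, Pow(6, -1), Add(1, Mul(2, 1), 10)), Rational(1, 101)), Mul(-116, Rational(1, 4))) = Add(Mul(Mul(6, Rational(1, 6), Add(1, 2, 10)), Rational(1, 101)), -29) = Add(Mul(Mul(6, Rational(1, 6), 13), Rational(1, 101)), -29) = Add(Mul(13, Rational(1, 101)), -29) = Add(Rational(13, 101), -29) = Rational(-2916, 101) ≈ -28.871)
y = Rational(-2, 3) (y = Mul(Rational(-1, 3), Add(Add(Add(-3, -6), 2), Mul(-1, -9))) = Mul(Rational(-1, 3), Add(Add(-9, 2), 9)) = Mul(Rational(-1, 3), Add(-7, 9)) = Mul(Rational(-1, 3), 2) = Rational(-2, 3) ≈ -0.66667)
Mul(y, Q) = Mul(Rational(-2, 3), Rational(-2916, 101)) = Rational(1944, 101)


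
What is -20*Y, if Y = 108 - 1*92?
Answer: -320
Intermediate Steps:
Y = 16 (Y = 108 - 92 = 16)
-20*Y = -20*16 = -320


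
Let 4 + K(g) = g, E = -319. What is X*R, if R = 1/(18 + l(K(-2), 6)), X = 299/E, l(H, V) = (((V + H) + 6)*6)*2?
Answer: -299/28710 ≈ -0.010414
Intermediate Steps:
K(g) = -4 + g
l(H, V) = 72 + 12*H + 12*V (l(H, V) = (((H + V) + 6)*6)*2 = ((6 + H + V)*6)*2 = (36 + 6*H + 6*V)*2 = 72 + 12*H + 12*V)
X = -299/319 (X = 299/(-319) = 299*(-1/319) = -299/319 ≈ -0.93730)
R = 1/90 (R = 1/(18 + (72 + 12*(-4 - 2) + 12*6)) = 1/(18 + (72 + 12*(-6) + 72)) = 1/(18 + (72 - 72 + 72)) = 1/(18 + 72) = 1/90 ≈ 0.011111)
X*R = -299/319*1/90 = -299/28710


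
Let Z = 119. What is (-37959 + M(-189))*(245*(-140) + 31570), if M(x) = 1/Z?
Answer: 1761676800/17 ≈ 1.0363e+8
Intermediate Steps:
M(x) = 1/119
(-37959 + M(-189))*(245*(-140) + 31570) = (-37959 + 1/119)*(245*(-140) + 31570) = -4517120*(-34300 + 31570)/119 = -4517120/119*(-2730) = 1761676800/17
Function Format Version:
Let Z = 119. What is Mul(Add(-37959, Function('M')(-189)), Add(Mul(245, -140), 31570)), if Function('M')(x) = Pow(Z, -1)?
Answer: Rational(1761676800, 17) ≈ 1.0363e+8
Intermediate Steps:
Function('M')(x) = Rational(1, 119) (Function('M')(x) = Pow(119, -1) = Rational(1, 119))
Mul(Add(-37959, Function('M')(-189)), Add(Mul(245, -140), 31570)) = Mul(Add(-37959, Rational(1, 119)), Add(Mul(245, -140), 31570)) = Mul(Rational(-4517120, 119), Add(-34300, 31570)) = Mul(Rational(-4517120, 119), -2730) = Rational(1761676800, 17)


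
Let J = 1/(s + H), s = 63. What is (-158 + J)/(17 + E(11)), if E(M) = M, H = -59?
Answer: -631/112 ≈ -5.6339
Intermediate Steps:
J = ¼ (J = 1/(63 - 59) = 1/4 = ¼ ≈ 0.25000)
(-158 + J)/(17 + E(11)) = (-158 + ¼)/(17 + 11) = -631/4/28 = (1/28)*(-631/4) = -631/112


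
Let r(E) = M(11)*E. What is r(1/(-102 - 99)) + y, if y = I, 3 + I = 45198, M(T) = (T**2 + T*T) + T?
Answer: 9083942/201 ≈ 45194.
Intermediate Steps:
M(T) = T + 2*T**2 (M(T) = (T**2 + T**2) + T = 2*T**2 + T = T + 2*T**2)
I = 45195 (I = -3 + 45198 = 45195)
y = 45195
r(E) = 253*E (r(E) = (11*(1 + 2*11))*E = (11*(1 + 22))*E = (11*23)*E = 253*E)
r(1/(-102 - 99)) + y = 253/(-102 - 99) + 45195 = 253/(-201) + 45195 = 253*(-1/201) + 45195 = -253/201 + 45195 = 9083942/201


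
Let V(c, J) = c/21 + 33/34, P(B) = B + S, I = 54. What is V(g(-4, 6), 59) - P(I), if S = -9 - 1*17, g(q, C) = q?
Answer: -19435/714 ≈ -27.220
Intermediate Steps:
S = -26 (S = -9 - 17 = -26)
P(B) = -26 + B (P(B) = B - 26 = -26 + B)
V(c, J) = 33/34 + c/21 (V(c, J) = c*(1/21) + 33*(1/34) = c/21 + 33/34 = 33/34 + c/21)
V(g(-4, 6), 59) - P(I) = (33/34 + (1/21)*(-4)) - (-26 + 54) = (33/34 - 4/21) - 1*28 = 557/714 - 28 = -19435/714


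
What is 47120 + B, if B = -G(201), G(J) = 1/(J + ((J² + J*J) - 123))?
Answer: 3811065599/80880 ≈ 47120.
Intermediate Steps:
G(J) = 1/(-123 + J + 2*J²) (G(J) = 1/(J + ((J² + J²) - 123)) = 1/(J + (2*J² - 123)) = 1/(J + (-123 + 2*J²)) = 1/(-123 + J + 2*J²))
B = -1/80880 (B = -1/(-123 + 201 + 2*201²) = -1/(-123 + 201 + 2*40401) = -1/(-123 + 201 + 80802) = -1/80880 ≈ -1.2364e-5)
47120 + B = 47120 - 1/80880 = 3811065599/80880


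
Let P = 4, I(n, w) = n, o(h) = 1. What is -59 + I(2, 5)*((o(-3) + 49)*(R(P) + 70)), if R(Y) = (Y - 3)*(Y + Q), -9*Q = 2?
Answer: 65869/9 ≈ 7318.8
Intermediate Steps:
Q = -2/9 (Q = -1/9*2 = -2/9 ≈ -0.22222)
R(Y) = (-3 + Y)*(-2/9 + Y) (R(Y) = (Y - 3)*(Y - 2/9) = (-3 + Y)*(-2/9 + Y))
-59 + I(2, 5)*((o(-3) + 49)*(R(P) + 70)) = -59 + 2*((1 + 49)*((2/3 + 4**2 - 29/9*4) + 70)) = -59 + 2*(50*((2/3 + 16 - 116/9) + 70)) = -59 + 2*(50*(34/9 + 70)) = -59 + 2*(50*(664/9)) = -59 + 2*(33200/9) = -59 + 66400/9 = 65869/9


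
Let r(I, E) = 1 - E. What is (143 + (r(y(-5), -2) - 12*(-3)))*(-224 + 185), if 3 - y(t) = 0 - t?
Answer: -7098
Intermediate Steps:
y(t) = 3 + t (y(t) = 3 - (0 - t) = 3 - (-1)*t = 3 + t)
(143 + (r(y(-5), -2) - 12*(-3)))*(-224 + 185) = (143 + ((1 - 1*(-2)) - 12*(-3)))*(-224 + 185) = (143 + ((1 + 2) - 6*(-6)))*(-39) = (143 + (3 + 36))*(-39) = (143 + 39)*(-39) = 182*(-39) = -7098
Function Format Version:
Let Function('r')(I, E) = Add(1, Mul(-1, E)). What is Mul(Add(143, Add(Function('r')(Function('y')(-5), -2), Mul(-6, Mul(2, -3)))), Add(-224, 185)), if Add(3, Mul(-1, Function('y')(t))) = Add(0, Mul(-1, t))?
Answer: -7098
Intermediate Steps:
Function('y')(t) = Add(3, t) (Function('y')(t) = Add(3, Mul(-1, Add(0, Mul(-1, t)))) = Add(3, Mul(-1, Mul(-1, t))) = Add(3, t))
Mul(Add(143, Add(Function('r')(Function('y')(-5), -2), Mul(-6, Mul(2, -3)))), Add(-224, 185)) = Mul(Add(143, Add(Add(1, Mul(-1, -2)), Mul(-6, Mul(2, -3)))), Add(-224, 185)) = Mul(Add(143, Add(Add(1, 2), Mul(-6, -6))), -39) = Mul(Add(143, Add(3, 36)), -39) = Mul(Add(143, 39), -39) = Mul(182, -39) = -7098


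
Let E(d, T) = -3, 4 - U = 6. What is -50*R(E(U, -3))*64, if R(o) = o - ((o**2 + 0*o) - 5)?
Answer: 22400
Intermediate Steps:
U = -2 (U = 4 - 1*6 = 4 - 6 = -2)
R(o) = 5 + o - o**2 (R(o) = o - ((o**2 + 0) - 5) = o - (o**2 - 5) = o - (-5 + o**2) = o + (5 - o**2) = 5 + o - o**2)
-50*R(E(U, -3))*64 = -50*(5 - 3 - 1*(-3)**2)*64 = -50*(5 - 3 - 1*9)*64 = -50*(5 - 3 - 9)*64 = -50*(-7)*64 = 350*64 = 22400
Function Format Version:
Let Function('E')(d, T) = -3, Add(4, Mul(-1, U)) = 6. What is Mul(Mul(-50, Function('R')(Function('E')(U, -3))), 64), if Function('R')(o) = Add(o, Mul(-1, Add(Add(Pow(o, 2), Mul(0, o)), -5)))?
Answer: 22400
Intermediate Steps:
U = -2 (U = Add(4, Mul(-1, 6)) = Add(4, -6) = -2)
Function('R')(o) = Add(5, o, Mul(-1, Pow(o, 2))) (Function('R')(o) = Add(o, Mul(-1, Add(Add(Pow(o, 2), 0), -5))) = Add(o, Mul(-1, Add(Pow(o, 2), -5))) = Add(o, Mul(-1, Add(-5, Pow(o, 2)))) = Add(o, Add(5, Mul(-1, Pow(o, 2)))) = Add(5, o, Mul(-1, Pow(o, 2))))
Mul(Mul(-50, Function('R')(Function('E')(U, -3))), 64) = Mul(Mul(-50, Add(5, -3, Mul(-1, Pow(-3, 2)))), 64) = Mul(Mul(-50, Add(5, -3, Mul(-1, 9))), 64) = Mul(Mul(-50, Add(5, -3, -9)), 64) = Mul(Mul(-50, -7), 64) = Mul(350, 64) = 22400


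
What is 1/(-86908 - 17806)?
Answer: -1/104714 ≈ -9.5498e-6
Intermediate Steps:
1/(-86908 - 17806) = 1/(-104714) = -1/104714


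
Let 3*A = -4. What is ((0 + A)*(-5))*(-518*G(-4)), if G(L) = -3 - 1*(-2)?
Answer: 10360/3 ≈ 3453.3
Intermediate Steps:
A = -4/3 (A = (⅓)*(-4) = -4/3 ≈ -1.3333)
G(L) = -1 (G(L) = -3 + 2 = -1)
((0 + A)*(-5))*(-518*G(-4)) = ((0 - 4/3)*(-5))*(-518*(-1)) = -4/3*(-5)*518 = (20/3)*518 = 10360/3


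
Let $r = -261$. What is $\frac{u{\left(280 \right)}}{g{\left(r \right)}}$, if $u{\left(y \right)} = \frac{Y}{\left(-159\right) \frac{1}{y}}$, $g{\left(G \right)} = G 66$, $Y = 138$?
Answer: $\frac{6440}{456489} \approx 0.014108$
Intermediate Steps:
$g{\left(G \right)} = 66 G$
$u{\left(y \right)} = - \frac{46 y}{53}$ ($u{\left(y \right)} = \frac{138}{\left(-159\right) \frac{1}{y}} = 138 \left(- \frac{y}{159}\right) = - \frac{46 y}{53}$)
$\frac{u{\left(280 \right)}}{g{\left(r \right)}} = \frac{\left(- \frac{46}{53}\right) 280}{66 \left(-261\right)} = - \frac{12880}{53 \left(-17226\right)} = \left(- \frac{12880}{53}\right) \left(- \frac{1}{17226}\right) = \frac{6440}{456489}$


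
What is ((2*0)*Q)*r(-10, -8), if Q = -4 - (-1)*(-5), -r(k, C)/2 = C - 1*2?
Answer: 0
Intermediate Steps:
r(k, C) = 4 - 2*C (r(k, C) = -2*(C - 1*2) = -2*(C - 2) = -2*(-2 + C) = 4 - 2*C)
Q = -9 (Q = -4 - 1*5 = -4 - 5 = -9)
((2*0)*Q)*r(-10, -8) = ((2*0)*(-9))*(4 - 2*(-8)) = (0*(-9))*(4 + 16) = 0*20 = 0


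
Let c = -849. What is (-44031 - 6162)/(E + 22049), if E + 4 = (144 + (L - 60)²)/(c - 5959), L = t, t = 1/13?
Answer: -19249885512/8454429221 ≈ -2.2769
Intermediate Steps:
t = 1/13 ≈ 0.076923
L = 1/13 ≈ 0.076923
E = -5233385/1150552 (E = -4 + (144 + (1/13 - 60)²)/(-849 - 5959) = -4 + (144 + (-779/13)²)/(-6808) = -4 + (144 + 606841/169)*(-1/6808) = -4 + (631177/169)*(-1/6808) = -4 - 631177/1150552 = -5233385/1150552 ≈ -4.5486)
(-44031 - 6162)/(E + 22049) = (-44031 - 6162)/(-5233385/1150552 + 22049) = -50193/25363287663/1150552 = -50193*1150552/25363287663 = -19249885512/8454429221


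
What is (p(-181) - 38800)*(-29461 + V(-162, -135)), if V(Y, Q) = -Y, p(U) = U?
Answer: 1142104319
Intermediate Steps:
(p(-181) - 38800)*(-29461 + V(-162, -135)) = (-181 - 38800)*(-29461 - 1*(-162)) = -38981*(-29461 + 162) = -38981*(-29299) = 1142104319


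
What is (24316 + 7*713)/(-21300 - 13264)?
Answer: -29307/34564 ≈ -0.84791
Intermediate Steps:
(24316 + 7*713)/(-21300 - 13264) = (24316 + 4991)/(-34564) = 29307*(-1/34564) = -29307/34564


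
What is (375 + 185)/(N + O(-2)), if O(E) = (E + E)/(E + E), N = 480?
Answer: 560/481 ≈ 1.1642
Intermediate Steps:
O(E) = 1 (O(E) = (2*E)/((2*E)) = (2*E)*(1/(2*E)) = 1)
(375 + 185)/(N + O(-2)) = (375 + 185)/(480 + 1) = 560/481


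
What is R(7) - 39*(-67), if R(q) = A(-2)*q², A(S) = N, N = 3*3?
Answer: 3054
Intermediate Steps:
N = 9
A(S) = 9
R(q) = 9*q²
R(7) - 39*(-67) = 9*7² - 39*(-67) = 9*49 + 2613 = 441 + 2613 = 3054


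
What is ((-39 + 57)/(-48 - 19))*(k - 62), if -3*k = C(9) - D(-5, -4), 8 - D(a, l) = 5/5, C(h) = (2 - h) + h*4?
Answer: 1248/67 ≈ 18.627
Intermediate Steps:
C(h) = 2 + 3*h (C(h) = (2 - h) + 4*h = 2 + 3*h)
D(a, l) = 7 (D(a, l) = 8 - 5/5 = 8 - 1*1 = 8 - 1 = 7)
k = -22/3 (k = -((2 + 3*9) - 1*7)/3 = -((2 + 27) - 7)/3 = -(29 - 7)/3 = -1/3*22 = -22/3 ≈ -7.3333)
((-39 + 57)/(-48 - 19))*(k - 62) = ((-39 + 57)/(-48 - 19))*(-22/3 - 62) = (18/(-67))*(-208/3) = (18*(-1/67))*(-208/3) = -18/67*(-208/3) = 1248/67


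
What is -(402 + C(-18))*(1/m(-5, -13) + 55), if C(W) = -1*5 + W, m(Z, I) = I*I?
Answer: -3523184/169 ≈ -20847.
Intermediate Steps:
m(Z, I) = I²
C(W) = -5 + W
-(402 + C(-18))*(1/m(-5, -13) + 55) = -(402 + (-5 - 18))*(1/((-13)²) + 55) = -(402 - 23)*(1/169 + 55) = -379*(1/169 + 55) = -379*9296/169 = -1*3523184/169 = -3523184/169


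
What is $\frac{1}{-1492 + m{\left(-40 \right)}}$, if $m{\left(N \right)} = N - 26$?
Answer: $- \frac{1}{1558} \approx -0.00064185$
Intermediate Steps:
$m{\left(N \right)} = -26 + N$ ($m{\left(N \right)} = N - 26 = -26 + N$)
$\frac{1}{-1492 + m{\left(-40 \right)}} = \frac{1}{-1492 - 66} = \frac{1}{-1558} = - \frac{1}{1558}$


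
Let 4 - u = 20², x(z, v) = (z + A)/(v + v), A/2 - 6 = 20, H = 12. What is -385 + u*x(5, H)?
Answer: -2651/2 ≈ -1325.5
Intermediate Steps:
A = 52 (A = 12 + 2*20 = 12 + 40 = 52)
x(z, v) = (52 + z)/(2*v) (x(z, v) = (z + 52)/(v + v) = (52 + z)/((2*v)) = (52 + z)*(1/(2*v)) = (52 + z)/(2*v))
u = -396 (u = 4 - 1*20² = 4 - 1*400 = 4 - 400 = -396)
-385 + u*x(5, H) = -385 - 198*(52 + 5)/12 = -385 - 198*57/12 = -385 - 396*19/8 = -385 - 1881/2 = -2651/2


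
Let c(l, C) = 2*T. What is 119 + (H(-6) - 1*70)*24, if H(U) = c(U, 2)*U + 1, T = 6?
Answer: -3265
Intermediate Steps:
c(l, C) = 12 (c(l, C) = 2*6 = 12)
H(U) = 1 + 12*U (H(U) = 12*U + 1 = 1 + 12*U)
119 + (H(-6) - 1*70)*24 = 119 + ((1 + 12*(-6)) - 1*70)*24 = 119 + ((1 - 72) - 70)*24 = 119 + (-71 - 70)*24 = 119 - 141*24 = 119 - 3384 = -3265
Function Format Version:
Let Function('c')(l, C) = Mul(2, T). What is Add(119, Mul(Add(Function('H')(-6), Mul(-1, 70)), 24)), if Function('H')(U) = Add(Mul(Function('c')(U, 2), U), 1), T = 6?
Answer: -3265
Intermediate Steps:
Function('c')(l, C) = 12 (Function('c')(l, C) = Mul(2, 6) = 12)
Function('H')(U) = Add(1, Mul(12, U)) (Function('H')(U) = Add(Mul(12, U), 1) = Add(1, Mul(12, U)))
Add(119, Mul(Add(Function('H')(-6), Mul(-1, 70)), 24)) = Add(119, Mul(Add(Add(1, Mul(12, -6)), Mul(-1, 70)), 24)) = Add(119, Mul(Add(Add(1, -72), -70), 24)) = Add(119, Mul(Add(-71, -70), 24)) = Add(119, Mul(-141, 24)) = Add(119, -3384) = -3265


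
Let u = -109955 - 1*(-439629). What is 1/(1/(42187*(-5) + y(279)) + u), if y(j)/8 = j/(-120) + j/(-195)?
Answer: 13712728/4520729890607 ≈ 3.0333e-6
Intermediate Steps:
y(j) = -7*j/65 (y(j) = 8*(j/(-120) + j/(-195)) = 8*(j*(-1/120) + j*(-1/195)) = 8*(-j/120 - j/195) = 8*(-7*j/520) = -7*j/65)
u = 329674 (u = -109955 + 439629 = 329674)
1/(1/(42187*(-5) + y(279)) + u) = 1/(1/(42187*(-5) - 7/65*279) + 329674) = 1/(1/(-210935 - 1953/65) + 329674) = 1/(1/(-13712728/65) + 329674) = 1/(-65/13712728 + 329674) = 1/(4520729890607/13712728) = 13712728/4520729890607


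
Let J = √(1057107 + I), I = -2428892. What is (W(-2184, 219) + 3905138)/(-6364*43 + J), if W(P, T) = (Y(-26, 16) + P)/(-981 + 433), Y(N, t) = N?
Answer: -48801680025814/3419830025931 - 356669639*I*√1371785/6839660051862 ≈ -14.27 - 0.061077*I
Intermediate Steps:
W(P, T) = 13/274 - P/548 (W(P, T) = (-26 + P)/(-981 + 433) = (-26 + P)/(-548) = (-26 + P)*(-1/548) = 13/274 - P/548)
J = I*√1371785 (J = √(1057107 - 2428892) = √(-1371785) = I*√1371785 ≈ 1171.2*I)
(W(-2184, 219) + 3905138)/(-6364*43 + J) = ((13/274 - 1/548*(-2184)) + 3905138)/(-6364*43 + I*√1371785) = ((13/274 + 546/137) + 3905138)/(-273652 + I*√1371785) = (1105/274 + 3905138)/(-273652 + I*√1371785) = 1070008917/(274*(-273652 + I*√1371785))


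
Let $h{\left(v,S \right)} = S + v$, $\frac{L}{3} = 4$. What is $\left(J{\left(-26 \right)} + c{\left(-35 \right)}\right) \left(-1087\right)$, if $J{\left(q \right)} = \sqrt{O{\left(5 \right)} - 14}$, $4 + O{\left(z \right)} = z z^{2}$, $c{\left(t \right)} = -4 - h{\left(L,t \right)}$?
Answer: $-20653 - 1087 \sqrt{107} \approx -31897.0$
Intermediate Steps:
$L = 12$ ($L = 3 \cdot 4 = 12$)
$c{\left(t \right)} = -16 - t$ ($c{\left(t \right)} = -4 - \left(t + 12\right) = -4 - \left(12 + t\right) = -16 - t$)
$O{\left(z \right)} = -4 + z^{3}$ ($O{\left(z \right)} = -4 + z z^{2} = -4 + z^{3}$)
$J{\left(q \right)} = \sqrt{107}$ ($J{\left(q \right)} = \sqrt{\left(-4 + 5^{3}\right) - 14} = \sqrt{\left(-4 + 125\right) - 14} = \sqrt{121 - 14} = \sqrt{107}$)
$\left(J{\left(-26 \right)} + c{\left(-35 \right)}\right) \left(-1087\right) = \left(\sqrt{107} - -19\right) \left(-1087\right) = \left(\sqrt{107} + \left(-16 + 35\right)\right) \left(-1087\right) = \left(\sqrt{107} + 19\right) \left(-1087\right) = \left(19 + \sqrt{107}\right) \left(-1087\right) = -20653 - 1087 \sqrt{107}$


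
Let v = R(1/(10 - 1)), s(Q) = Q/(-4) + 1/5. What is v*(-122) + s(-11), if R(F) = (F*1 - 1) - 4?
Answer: 107891/180 ≈ 599.39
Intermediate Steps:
s(Q) = ⅕ - Q/4 (s(Q) = Q*(-¼) + 1*(⅕) = -Q/4 + ⅕ = ⅕ - Q/4)
R(F) = -5 + F (R(F) = (F - 1) - 4 = (-1 + F) - 4 = -5 + F)
v = -44/9 (v = -5 + 1/(10 - 1) = -5 + 1/9 = -5 + ⅑ = -44/9 ≈ -4.8889)
v*(-122) + s(-11) = -44/9*(-122) + (⅕ - ¼*(-11)) = 5368/9 + (⅕ + 11/4) = 5368/9 + 59/20 = 107891/180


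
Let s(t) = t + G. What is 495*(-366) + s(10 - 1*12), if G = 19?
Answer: -181153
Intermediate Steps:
s(t) = 19 + t (s(t) = t + 19 = 19 + t)
495*(-366) + s(10 - 1*12) = 495*(-366) + (19 + (10 - 1*12)) = -181170 + (19 + (10 - 12)) = -181170 + (19 - 2) = -181170 + 17 = -181153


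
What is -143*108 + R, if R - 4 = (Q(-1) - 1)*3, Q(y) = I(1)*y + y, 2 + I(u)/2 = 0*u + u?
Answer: -15440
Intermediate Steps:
I(u) = -4 + 2*u (I(u) = -4 + 2*(0*u + u) = -4 + 2*(0 + u) = -4 + 2*u)
Q(y) = -y (Q(y) = (-4 + 2*1)*y + y = (-4 + 2)*y + y = -2*y + y = -y)
R = 4 (R = 4 + (-1*(-1) - 1)*3 = 4 + (1 - 1)*3 = 4 + 0*3 = 4 + 0 = 4)
-143*108 + R = -143*108 + 4 = -15444 + 4 = -15440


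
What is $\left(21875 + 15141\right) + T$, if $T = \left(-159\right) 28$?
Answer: $32564$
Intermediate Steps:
$T = -4452$
$\left(21875 + 15141\right) + T = \left(21875 + 15141\right) - 4452 = 37016 - 4452 = 32564$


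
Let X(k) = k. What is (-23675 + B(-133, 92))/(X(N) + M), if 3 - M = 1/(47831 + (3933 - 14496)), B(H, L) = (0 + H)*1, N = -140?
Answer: 887276544/5105717 ≈ 173.78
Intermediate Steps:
B(H, L) = H (B(H, L) = H*1 = H)
M = 111803/37268 (M = 3 - 1/(47831 + (3933 - 14496)) = 3 - 1/(47831 - 10563) = 3 - 1/37268 = 111803/37268 ≈ 3.0000)
(-23675 + B(-133, 92))/(X(N) + M) = (-23675 - 133)/(-140 + 111803/37268) = -23808/(-5105717/37268) = -23808*(-37268/5105717) = 887276544/5105717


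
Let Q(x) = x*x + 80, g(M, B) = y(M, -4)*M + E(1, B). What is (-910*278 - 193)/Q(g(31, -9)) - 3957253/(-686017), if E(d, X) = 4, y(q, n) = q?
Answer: 1170576174408/212963687395 ≈ 5.4966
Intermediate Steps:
g(M, B) = 4 + M**2 (g(M, B) = M*M + 4 = M**2 + 4 = 4 + M**2)
Q(x) = 80 + x**2 (Q(x) = x**2 + 80 = 80 + x**2)
(-910*278 - 193)/Q(g(31, -9)) - 3957253/(-686017) = (-910*278 - 193)/(80 + (4 + 31**2)**2) - 3957253/(-686017) = (-252980 - 193)/(80 + (4 + 961)**2) - 3957253*(-1/686017) = -253173/(80 + 965**2) + 3957253/686017 = -253173/(80 + 931225) + 3957253/686017 = -253173/931305 + 3957253/686017 = -253173*1/931305 + 3957253/686017 = -84391/310435 + 3957253/686017 = 1170576174408/212963687395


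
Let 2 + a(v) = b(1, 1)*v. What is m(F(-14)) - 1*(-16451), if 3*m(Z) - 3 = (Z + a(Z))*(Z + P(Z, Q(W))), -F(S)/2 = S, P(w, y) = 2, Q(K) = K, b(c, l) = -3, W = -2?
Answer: 15872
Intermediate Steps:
a(v) = -2 - 3*v
F(S) = -2*S
m(Z) = 1 + (-2 - 2*Z)*(2 + Z)/3 (m(Z) = 1 + ((Z + (-2 - 3*Z))*(Z + 2))/3 = 1 + ((-2 - 2*Z)*(2 + Z))/3 = 1 + (-2 - 2*Z)*(2 + Z)/3)
m(F(-14)) - 1*(-16451) = (-⅓ - (-4)*(-14) - 2*(-2*(-14))²/3) - 1*(-16451) = (-⅓ - 2*28 - ⅔*28²) + 16451 = (-⅓ - 56 - ⅔*784) + 16451 = (-⅓ - 56 - 1568/3) + 16451 = -579 + 16451 = 15872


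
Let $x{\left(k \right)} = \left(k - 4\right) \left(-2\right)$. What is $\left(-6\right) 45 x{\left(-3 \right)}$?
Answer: $-3780$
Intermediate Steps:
$x{\left(k \right)} = 8 - 2 k$ ($x{\left(k \right)} = \left(-4 + k\right) \left(-2\right) = 8 - 2 k$)
$\left(-6\right) 45 x{\left(-3 \right)} = \left(-6\right) 45 \left(8 - -6\right) = - 270 \left(8 + 6\right) = \left(-270\right) 14 = -3780$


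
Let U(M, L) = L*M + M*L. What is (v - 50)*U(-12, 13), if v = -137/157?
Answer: 2491944/157 ≈ 15872.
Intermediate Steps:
v = -137/157 (v = -137*1/157 = -137/157 ≈ -0.87261)
U(M, L) = 2*L*M (U(M, L) = L*M + L*M = 2*L*M)
(v - 50)*U(-12, 13) = (-137/157 - 50)*(2*13*(-12)) = -7987/157*(-312) = 2491944/157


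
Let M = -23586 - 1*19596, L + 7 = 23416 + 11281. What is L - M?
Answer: 77872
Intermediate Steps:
L = 34690 (L = -7 + (23416 + 11281) = -7 + 34697 = 34690)
M = -43182 (M = -23586 - 19596 = -43182)
L - M = 34690 - 1*(-43182) = 34690 + 43182 = 77872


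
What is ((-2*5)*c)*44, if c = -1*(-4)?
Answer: -1760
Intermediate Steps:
c = 4
((-2*5)*c)*44 = (-2*5*4)*44 = -10*4*44 = -40*44 = -1760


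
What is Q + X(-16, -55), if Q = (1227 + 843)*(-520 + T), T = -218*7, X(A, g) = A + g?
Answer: -4235291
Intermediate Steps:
T = -1526
Q = -4235220 (Q = (1227 + 843)*(-520 - 1526) = 2070*(-2046) = -4235220)
Q + X(-16, -55) = -4235220 + (-16 - 55) = -4235220 - 71 = -4235291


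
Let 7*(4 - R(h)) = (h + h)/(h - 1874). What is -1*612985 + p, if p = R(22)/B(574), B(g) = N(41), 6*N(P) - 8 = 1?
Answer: -1986675735/3241 ≈ -6.1298e+5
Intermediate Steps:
N(P) = 3/2 (N(P) = 4/3 + (1/6)*1 = 4/3 + 1/6 = 3/2)
R(h) = 4 - 2*h/(7*(-1874 + h)) (R(h) = 4 - (h + h)/(7*(h - 1874)) = 4 - 2*h/(7*(-1874 + h)))
B(g) = 3/2
p = 8650/3241 (p = (2*(-26236 + 13*22)/(7*(-1874 + 22)))/(3/2) = ((2/7)*(-26236 + 286)/(-1852))*(2/3) = ((2/7)*(-1/1852)*(-25950))*(2/3) = (12975/3241)*(2/3) = 8650/3241 ≈ 2.6689)
-1*612985 + p = -1*612985 + 8650/3241 = -612985 + 8650/3241 = -1986675735/3241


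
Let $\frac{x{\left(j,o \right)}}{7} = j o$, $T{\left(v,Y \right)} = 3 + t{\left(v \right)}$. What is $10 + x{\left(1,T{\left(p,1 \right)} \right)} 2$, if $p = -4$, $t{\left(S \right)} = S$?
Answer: $-4$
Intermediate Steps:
$T{\left(v,Y \right)} = 3 + v$
$x{\left(j,o \right)} = 7 j o$
$10 + x{\left(1,T{\left(p,1 \right)} \right)} 2 = 10 + 7 \cdot 1 \left(3 - 4\right) 2 = 10 + 7 \cdot 1 \left(-1\right) 2 = 10 - 14 = -4$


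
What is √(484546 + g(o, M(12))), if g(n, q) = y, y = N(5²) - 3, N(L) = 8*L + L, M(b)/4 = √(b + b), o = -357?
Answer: 4*√30298 ≈ 696.25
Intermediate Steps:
M(b) = 4*√2*√b (M(b) = 4*√(b + b) = 4*√(2*b) = 4*(√2*√b) = 4*√2*√b)
N(L) = 9*L
y = 222 (y = 9*5² - 3 = 9*25 - 3 = 225 - 3 = 222)
g(n, q) = 222
√(484546 + g(o, M(12))) = √(484546 + 222) = √484768 = 4*√30298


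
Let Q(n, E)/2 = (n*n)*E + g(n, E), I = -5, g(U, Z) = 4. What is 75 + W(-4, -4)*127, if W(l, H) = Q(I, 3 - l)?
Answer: 45541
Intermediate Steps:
Q(n, E) = 8 + 2*E*n² (Q(n, E) = 2*((n*n)*E + 4) = 2*(n²*E + 4) = 2*(E*n² + 4) = 2*(4 + E*n²) = 8 + 2*E*n²)
W(l, H) = 158 - 50*l (W(l, H) = 8 + 2*(3 - l)*(-5)² = 8 + 2*(3 - l)*25 = 8 + (150 - 50*l) = 158 - 50*l)
75 + W(-4, -4)*127 = 75 + (158 - 50*(-4))*127 = 75 + (158 + 200)*127 = 75 + 358*127 = 75 + 45466 = 45541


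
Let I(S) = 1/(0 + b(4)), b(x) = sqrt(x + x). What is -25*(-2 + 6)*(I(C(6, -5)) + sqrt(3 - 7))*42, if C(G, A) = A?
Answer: -8400*I - 1050*sqrt(2) ≈ -1484.9 - 8400.0*I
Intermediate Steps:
b(x) = sqrt(2)*sqrt(x) (b(x) = sqrt(2*x) = sqrt(2)*sqrt(x))
I(S) = sqrt(2)/4 (I(S) = 1/(0 + sqrt(2)*sqrt(4)) = 1/(0 + sqrt(2)*2) = 1/(0 + 2*sqrt(2)) = 1/(2*sqrt(2)) = sqrt(2)/4)
-25*(-2 + 6)*(I(C(6, -5)) + sqrt(3 - 7))*42 = -25*(-2 + 6)*(sqrt(2)/4 + sqrt(3 - 7))*42 = -100*(sqrt(2)/4 + sqrt(-4))*42 = -100*(sqrt(2)/4 + 2*I)*42 = -100*(2*I + sqrt(2)/4)*42 = -25*(sqrt(2) + 8*I)*42 = (-200*I - 25*sqrt(2))*42 = -8400*I - 1050*sqrt(2)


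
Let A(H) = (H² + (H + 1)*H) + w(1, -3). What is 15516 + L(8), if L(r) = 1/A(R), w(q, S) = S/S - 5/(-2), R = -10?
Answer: 6004694/387 ≈ 15516.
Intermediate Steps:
w(q, S) = 7/2 (w(q, S) = 1 - 5*(-½) = 1 + 5/2 = 7/2)
A(H) = 7/2 + H² + H*(1 + H) (A(H) = (H² + (H + 1)*H) + 7/2 = (H² + (1 + H)*H) + 7/2 = (H² + H*(1 + H)) + 7/2 = 7/2 + H² + H*(1 + H))
L(r) = 2/387 (L(r) = 1/(7/2 - 10 + 2*(-10)²) = 1/(7/2 - 10 + 2*100) = 1/(7/2 - 10 + 200) = 1/(387/2) = 2/387)
15516 + L(8) = 15516 + 2/387 = 6004694/387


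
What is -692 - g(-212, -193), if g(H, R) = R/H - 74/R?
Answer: -28366809/40916 ≈ -693.29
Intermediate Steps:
g(H, R) = -74/R + R/H
-692 - g(-212, -193) = -692 - (-74/(-193) - 193/(-212)) = -692 - (-74*(-1/193) - 193*(-1/212)) = -692 - (74/193 + 193/212) = -692 - 1*52937/40916 = -692 - 52937/40916 = -28366809/40916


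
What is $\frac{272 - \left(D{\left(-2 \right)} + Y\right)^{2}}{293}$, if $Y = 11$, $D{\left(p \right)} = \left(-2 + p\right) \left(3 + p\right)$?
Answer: $\frac{223}{293} \approx 0.76109$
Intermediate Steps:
$\frac{272 - \left(D{\left(-2 \right)} + Y\right)^{2}}{293} = \frac{272 - \left(\left(-6 - 2 + \left(-2\right)^{2}\right) + 11\right)^{2}}{293} = \left(272 - \left(\left(-6 - 2 + 4\right) + 11\right)^{2}\right) \frac{1}{293} = \left(272 - \left(-4 + 11\right)^{2}\right) \frac{1}{293} = \left(272 - 7^{2}\right) \frac{1}{293} = \left(272 - 49\right) \frac{1}{293} = 223 \cdot \frac{1}{293} = \frac{223}{293}$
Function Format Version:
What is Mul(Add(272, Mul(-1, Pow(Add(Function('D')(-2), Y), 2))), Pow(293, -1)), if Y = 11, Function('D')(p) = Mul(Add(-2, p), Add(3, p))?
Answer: Rational(223, 293) ≈ 0.76109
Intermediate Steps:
Mul(Add(272, Mul(-1, Pow(Add(Function('D')(-2), Y), 2))), Pow(293, -1)) = Mul(Add(272, Mul(-1, Pow(Add(Add(-6, -2, Pow(-2, 2)), 11), 2))), Pow(293, -1)) = Mul(Add(272, Mul(-1, Pow(Add(Add(-6, -2, 4), 11), 2))), Rational(1, 293)) = Mul(Add(272, Mul(-1, Pow(Add(-4, 11), 2))), Rational(1, 293)) = Mul(Add(272, Mul(-1, Pow(7, 2))), Rational(1, 293)) = Mul(Add(272, Mul(-1, 49)), Rational(1, 293)) = Mul(Add(272, -49), Rational(1, 293)) = Mul(223, Rational(1, 293)) = Rational(223, 293)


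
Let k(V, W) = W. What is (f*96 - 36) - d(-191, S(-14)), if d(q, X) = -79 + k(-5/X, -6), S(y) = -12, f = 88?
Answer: 8497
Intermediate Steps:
d(q, X) = -85 (d(q, X) = -79 - 6 = -85)
(f*96 - 36) - d(-191, S(-14)) = (88*96 - 36) - 1*(-85) = (8448 - 36) + 85 = 8412 + 85 = 8497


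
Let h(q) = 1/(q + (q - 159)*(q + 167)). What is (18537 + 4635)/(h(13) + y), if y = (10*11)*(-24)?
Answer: -608658924/69344881 ≈ -8.7773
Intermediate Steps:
y = -2640 (y = 110*(-24) = -2640)
h(q) = 1/(q + (-159 + q)*(167 + q))
(18537 + 4635)/(h(13) + y) = (18537 + 4635)/(1/(-26553 + 13² + 9*13) - 2640) = 23172/(1/(-26553 + 169 + 117) - 2640) = 23172/(1/(-26267) - 2640) = 23172/(-1/26267 - 2640) = 23172/(-69344881/26267) = 23172*(-26267/69344881) = -608658924/69344881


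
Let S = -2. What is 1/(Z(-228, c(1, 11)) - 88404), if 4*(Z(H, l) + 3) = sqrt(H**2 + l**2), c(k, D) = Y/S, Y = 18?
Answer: -157168/13894745591 - 4*sqrt(5785)/41684236773 ≈ -1.1319e-5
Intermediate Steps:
c(k, D) = -9 (c(k, D) = 18/(-2) = 18*(-1/2) = -9)
Z(H, l) = -3 + sqrt(H**2 + l**2)/4
1/(Z(-228, c(1, 11)) - 88404) = 1/((-3 + sqrt((-228)**2 + (-9)**2)/4) - 88404) = 1/((-3 + sqrt(51984 + 81)/4) - 88404) = 1/((-3 + sqrt(52065)/4) - 88404) = 1/((-3 + (3*sqrt(5785))/4) - 88404) = 1/((-3 + 3*sqrt(5785)/4) - 88404) = 1/(-88407 + 3*sqrt(5785)/4)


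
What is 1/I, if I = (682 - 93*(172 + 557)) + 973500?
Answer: 1/906385 ≈ 1.1033e-6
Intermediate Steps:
I = 906385 (I = (682 - 93*729) + 973500 = (682 - 67797) + 973500 = -67115 + 973500 = 906385)
1/I = 1/906385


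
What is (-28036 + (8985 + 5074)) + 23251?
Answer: 9274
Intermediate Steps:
(-28036 + (8985 + 5074)) + 23251 = (-28036 + 14059) + 23251 = -13977 + 23251 = 9274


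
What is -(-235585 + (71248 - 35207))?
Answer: 199544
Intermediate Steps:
-(-235585 + (71248 - 35207)) = -(-235585 + 36041) = -1*(-199544) = 199544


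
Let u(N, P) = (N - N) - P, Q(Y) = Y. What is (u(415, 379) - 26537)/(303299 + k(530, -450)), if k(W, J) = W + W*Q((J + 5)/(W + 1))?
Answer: -14292396/161097349 ≈ -0.088719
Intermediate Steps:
k(W, J) = W + W*(5 + J)/(1 + W) (k(W, J) = W + W*((J + 5)/(W + 1)) = W + W*((5 + J)/(1 + W)) = W + W*(5 + J)/(1 + W))
u(N, P) = -P (u(N, P) = 0 - P = -P)
(u(415, 379) - 26537)/(303299 + k(530, -450)) = (-1*379 - 26537)/(303299 + 530*(6 - 450 + 530)/(1 + 530)) = (-379 - 26537)/(303299 + 530*86/531) = -26916/(303299 + 530*(1/531)*86) = -26916/(303299 + 45580/531) = -26916/161097349/531 = -26916*531/161097349 = -14292396/161097349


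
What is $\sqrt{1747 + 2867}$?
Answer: $\sqrt{4614} \approx 67.926$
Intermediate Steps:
$\sqrt{1747 + 2867} = \sqrt{4614}$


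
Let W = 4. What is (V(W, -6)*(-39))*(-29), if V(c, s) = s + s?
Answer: -13572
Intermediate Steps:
V(c, s) = 2*s
(V(W, -6)*(-39))*(-29) = ((2*(-6))*(-39))*(-29) = -12*(-39)*(-29) = 468*(-29) = -13572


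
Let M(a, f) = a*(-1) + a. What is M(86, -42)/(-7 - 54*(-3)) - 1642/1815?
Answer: -1642/1815 ≈ -0.90468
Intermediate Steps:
M(a, f) = 0 (M(a, f) = -a + a = 0)
M(86, -42)/(-7 - 54*(-3)) - 1642/1815 = 0/(-7 - 54*(-3)) - 1642/1815 = 0/(-7 + 162) - 1642*1/1815 = 0/155 - 1642/1815 = 0*(1/155) - 1642/1815 = 0 - 1642/1815 = -1642/1815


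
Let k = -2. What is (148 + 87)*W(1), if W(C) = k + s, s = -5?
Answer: -1645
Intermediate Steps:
W(C) = -7 (W(C) = -2 - 5 = -7)
(148 + 87)*W(1) = (148 + 87)*(-7) = 235*(-7) = -1645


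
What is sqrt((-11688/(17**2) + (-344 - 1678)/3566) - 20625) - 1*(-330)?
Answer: 330 + I*sqrt(18987035518014)/30311 ≈ 330.0 + 143.76*I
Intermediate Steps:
sqrt((-11688/(17**2) + (-344 - 1678)/3566) - 20625) - 1*(-330) = sqrt((-11688/289 - 2022*1/3566) - 20625) + 330 = sqrt((-11688*1/289 - 1011/1783) - 20625) + 330 = sqrt((-11688/289 - 1011/1783) - 20625) + 330 = sqrt(-21131883/515287 - 20625) + 330 = sqrt(-10648926258/515287) + 330 = I*sqrt(18987035518014)/30311 + 330 = 330 + I*sqrt(18987035518014)/30311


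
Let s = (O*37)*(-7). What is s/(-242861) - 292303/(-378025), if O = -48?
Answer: 66289392083/91807529525 ≈ 0.72205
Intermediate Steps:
s = 12432 (s = -48*37*(-7) = -1776*(-7) = 12432)
s/(-242861) - 292303/(-378025) = 12432/(-242861) - 292303/(-378025) = 12432*(-1/242861) - 292303*(-1/378025) = -12432/242861 + 292303/378025 = 66289392083/91807529525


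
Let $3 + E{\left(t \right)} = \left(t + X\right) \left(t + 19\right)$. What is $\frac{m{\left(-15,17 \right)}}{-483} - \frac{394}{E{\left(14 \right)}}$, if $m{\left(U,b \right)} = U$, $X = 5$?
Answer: $- \frac{30157}{50232} \approx -0.60035$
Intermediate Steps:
$E{\left(t \right)} = -3 + \left(5 + t\right) \left(19 + t\right)$ ($E{\left(t \right)} = -3 + \left(t + 5\right) \left(t + 19\right) = -3 + \left(5 + t\right) \left(19 + t\right)$)
$\frac{m{\left(-15,17 \right)}}{-483} - \frac{394}{E{\left(14 \right)}} = - \frac{15}{-483} - \frac{394}{92 + 14^{2} + 24 \cdot 14} = \left(-15\right) \left(- \frac{1}{483}\right) - \frac{394}{92 + 196 + 336} = \frac{5}{161} - \frac{394}{624} = \frac{5}{161} - \frac{197}{312} = - \frac{30157}{50232}$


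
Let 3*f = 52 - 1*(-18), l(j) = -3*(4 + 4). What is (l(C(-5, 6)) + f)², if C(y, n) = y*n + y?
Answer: 4/9 ≈ 0.44444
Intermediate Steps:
C(y, n) = y + n*y (C(y, n) = n*y + y = y + n*y)
l(j) = -24 (l(j) = -3*8 = -24)
f = 70/3 (f = (52 - 1*(-18))/3 = (52 + 18)/3 = (⅓)*70 = 70/3 ≈ 23.333)
(l(C(-5, 6)) + f)² = (-24 + 70/3)² = (-⅔)² = 4/9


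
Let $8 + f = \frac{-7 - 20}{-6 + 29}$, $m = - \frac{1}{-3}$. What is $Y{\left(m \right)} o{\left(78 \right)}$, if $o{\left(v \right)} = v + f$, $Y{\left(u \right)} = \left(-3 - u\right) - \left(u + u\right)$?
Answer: $- \frac{6332}{23} \approx -275.3$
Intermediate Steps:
$m = \frac{1}{3}$ ($m = \left(-1\right) \left(- \frac{1}{3}\right) = \frac{1}{3} \approx 0.33333$)
$f = - \frac{211}{23}$ ($f = -8 + \frac{-7 - 20}{-6 + 29} = -8 + \frac{-7 - 20}{23} = -8 - \frac{27}{23} = - \frac{211}{23} \approx -9.1739$)
$Y{\left(u \right)} = -3 - 3 u$ ($Y{\left(u \right)} = \left(-3 - u\right) - 2 u = -3 - 3 u$)
$o{\left(v \right)} = - \frac{211}{23} + v$ ($o{\left(v \right)} = v - \frac{211}{23} = - \frac{211}{23} + v$)
$Y{\left(m \right)} o{\left(78 \right)} = \left(-3 - 1\right) \left(- \frac{211}{23} + 78\right) = \left(-3 - 1\right) \frac{1583}{23} = \left(-4\right) \frac{1583}{23} = - \frac{6332}{23}$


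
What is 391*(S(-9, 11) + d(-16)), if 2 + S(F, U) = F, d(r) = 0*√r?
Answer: -4301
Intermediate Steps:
d(r) = 0
S(F, U) = -2 + F
391*(S(-9, 11) + d(-16)) = 391*((-2 - 9) + 0) = 391*(-11 + 0) = 391*(-11) = -4301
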